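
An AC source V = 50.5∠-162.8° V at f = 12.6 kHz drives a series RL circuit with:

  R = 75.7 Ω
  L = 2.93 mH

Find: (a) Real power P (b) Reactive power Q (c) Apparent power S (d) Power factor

Step 1 — Angular frequency: ω = 2π·f = 2π·1.26e+04 = 7.917e+04 rad/s.
Step 2 — Component impedances:
  R: Z = R = 75.7 Ω
  L: Z = jωL = j·7.917e+04·0.00293 = 0 + j232 Ω
Step 3 — Series combination: Z_total = R + L = 75.7 + j232 Ω = 244∠71.9° Ω.
Step 4 — Source phasor: V = 50.5∠-162.8° V = -48.24 - j14.93 V.
Step 5 — Current: I = V / Z = -0.1195 + j0.169 A = 0.207∠125.3° A.
Step 6 — Complex power: S = V·I* = 3.243 + j9.936 VA.
Step 7 — Real power: P = Re(S) = 3.243 W.
Step 8 — Reactive power: Q = Im(S) = 9.936 VAR.
Step 9 — Apparent power: |S| = 10.45 VA.
Step 10 — Power factor: PF = P/|S| = 0.3102 (lagging).

(a) P = 3.243 W  (b) Q = 9.936 VAR  (c) S = 10.45 VA  (d) PF = 0.3102 (lagging)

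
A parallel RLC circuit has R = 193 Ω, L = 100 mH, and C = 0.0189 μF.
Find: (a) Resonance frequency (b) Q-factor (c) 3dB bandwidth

Step 1 — Resonance: ω₀ = 1/√(LC) = 1/√(0.1·1.89e-08) = 2.3e+04 rad/s.
Step 2 — f₀ = ω₀/(2π) = 3661 Hz.
Step 3 — Parallel Q: Q = R/(ω₀L) = 193/(2.3e+04·0.1) = 0.08391.
Step 4 — Bandwidth: Δω = ω₀/Q = 2.741e+05 rad/s; BW = Δω/(2π) = 4.363e+04 Hz.

(a) f₀ = 3661 Hz  (b) Q = 0.08391  (c) BW = 4.363e+04 Hz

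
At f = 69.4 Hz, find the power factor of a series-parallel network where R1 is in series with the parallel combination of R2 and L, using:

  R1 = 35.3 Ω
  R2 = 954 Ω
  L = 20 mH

Step 1 — Angular frequency: ω = 2π·f = 2π·69.4 = 436.1 rad/s.
Step 2 — Component impedances:
  R1: Z = R = 35.3 Ω
  R2: Z = R = 954 Ω
  L: Z = jωL = j·436.1·0.02 = 0 + j8.721 Ω
Step 3 — Parallel branch: R2 || L = 1/(1/R2 + 1/L) = 0.07972 + j8.72 Ω.
Step 4 — Series with R1: Z_total = R1 + (R2 || L) = 35.38 + j8.72 Ω = 36.44∠13.8° Ω.
Step 5 — Power factor: PF = cos(φ) = Re(Z)/|Z| = 35.38/36.44 = 0.9709.
Step 6 — Type: Im(Z) = 8.72 ⇒ lagging (phase φ = 13.8°).

PF = 0.9709 (lagging, φ = 13.8°)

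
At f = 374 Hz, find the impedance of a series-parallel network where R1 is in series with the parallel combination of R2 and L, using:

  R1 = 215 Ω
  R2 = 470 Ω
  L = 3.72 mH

Step 1 — Angular frequency: ω = 2π·f = 2π·374 = 2350 rad/s.
Step 2 — Component impedances:
  R1: Z = R = 215 Ω
  R2: Z = R = 470 Ω
  L: Z = jωL = j·2350·0.00372 = 0 + j8.742 Ω
Step 3 — Parallel branch: R2 || L = 1/(1/R2 + 1/L) = 0.1625 + j8.739 Ω.
Step 4 — Series with R1: Z_total = R1 + (R2 || L) = 215.2 + j8.739 Ω = 215.3∠2.3° Ω.

Z = 215.2 + j8.739 Ω = 215.3∠2.3° Ω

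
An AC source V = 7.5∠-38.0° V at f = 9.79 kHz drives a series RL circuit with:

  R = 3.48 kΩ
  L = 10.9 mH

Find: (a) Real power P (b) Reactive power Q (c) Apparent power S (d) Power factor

Step 1 — Angular frequency: ω = 2π·f = 2π·9790 = 6.151e+04 rad/s.
Step 2 — Component impedances:
  R: Z = R = 3480 Ω
  L: Z = jωL = j·6.151e+04·0.0109 = 0 + j670.5 Ω
Step 3 — Series combination: Z_total = R + L = 3480 + j670.5 Ω = 3544∠10.9° Ω.
Step 4 — Source phasor: V = 7.5∠-38.0° V = 5.91 - j4.617 V.
Step 5 — Current: I = V / Z = 0.001391 - j0.001595 A = 0.002116∠-48.9° A.
Step 6 — Complex power: S = V·I* = 0.01559 + j0.003003 VA.
Step 7 — Real power: P = Re(S) = 0.01559 W.
Step 8 — Reactive power: Q = Im(S) = 0.003003 VAR.
Step 9 — Apparent power: |S| = 0.01587 VA.
Step 10 — Power factor: PF = P/|S| = 0.9819 (lagging).

(a) P = 0.01559 W  (b) Q = 0.003003 VAR  (c) S = 0.01587 VA  (d) PF = 0.9819 (lagging)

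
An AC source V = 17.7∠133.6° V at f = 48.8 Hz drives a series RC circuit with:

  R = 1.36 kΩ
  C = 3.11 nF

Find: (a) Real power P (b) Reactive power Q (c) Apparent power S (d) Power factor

Step 1 — Angular frequency: ω = 2π·f = 2π·48.8 = 306.6 rad/s.
Step 2 — Component impedances:
  R: Z = R = 1360 Ω
  C: Z = 1/(jωC) = -j/(ω·C) = 0 - j1.049e+06 Ω
Step 3 — Series combination: Z_total = R + C = 1360 - j1.049e+06 Ω = 1.049e+06∠-89.9° Ω.
Step 4 — Source phasor: V = 17.7∠133.6° V = -12.21 + j12.82 V.
Step 5 — Current: I = V / Z = -1.224e-05 - j1.162e-05 A = 1.688e-05∠-136.5° A.
Step 6 — Complex power: S = V·I* = 3.874e-07 - j0.0002987 VA.
Step 7 — Real power: P = Re(S) = 3.874e-07 W.
Step 8 — Reactive power: Q = Im(S) = -0.0002987 VAR.
Step 9 — Apparent power: |S| = 0.0002987 VA.
Step 10 — Power factor: PF = P/|S| = 0.001297 (leading).

(a) P = 3.874e-07 W  (b) Q = -0.0002987 VAR  (c) S = 0.0002987 VA  (d) PF = 0.001297 (leading)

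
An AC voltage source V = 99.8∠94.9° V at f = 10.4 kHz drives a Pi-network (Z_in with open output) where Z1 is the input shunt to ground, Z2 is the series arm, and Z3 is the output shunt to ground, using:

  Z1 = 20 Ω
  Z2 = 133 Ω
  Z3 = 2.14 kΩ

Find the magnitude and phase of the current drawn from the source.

Step 1 — Angular frequency: ω = 2π·f = 2π·1.04e+04 = 6.535e+04 rad/s.
Step 2 — Component impedances:
  Z1: Z = R = 20 Ω
  Z2: Z = R = 133 Ω
  Z3: Z = R = 2140 Ω
Step 3 — With open output, the series arm Z2 and the output shunt Z3 appear in series to ground: Z2 + Z3 = 2273 Ω.
Step 4 — Parallel with input shunt Z1: Z_in = Z1 || (Z2 + Z3) = 19.83 Ω = 19.83∠0.0° Ω.
Step 5 — Source phasor: V = 99.8∠94.9° V = -8.525 + j99.44 V.
Step 6 — Ohm's law: I = V / Z_total = (-8.525 + j99.44) / (19.83) = -0.43 + j5.016 A.
Step 7 — Convert to polar: |I| = 5.034 A, ∠I = 94.9°.

I = 5.034∠94.9° A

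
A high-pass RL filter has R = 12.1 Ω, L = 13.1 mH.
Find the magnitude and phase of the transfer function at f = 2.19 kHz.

Step 1 — Angular frequency: ω = 2π·2190 = 1.376e+04 rad/s.
Step 2 — Transfer function: H(jω) = jωL/(R + jωL).
Step 3 — Numerator jωL = j·180.3; denominator R + jωL = 12.1 + j180.3.
Step 4 — H = 0.9955 + j0.06682.
Step 5 — Magnitude: |H| = 0.9978 (-0.0 dB); phase: φ = 3.8°.

|H| = 0.9978 (-0.0 dB), φ = 3.8°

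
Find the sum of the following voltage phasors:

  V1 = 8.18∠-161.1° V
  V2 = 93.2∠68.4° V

Step 1 — Convert each phasor to rectangular form:
  V1 = 8.18·(cos(-161.1°) + j·sin(-161.1°)) = -7.739 - j2.65 V
  V2 = 93.2·(cos(68.4°) + j·sin(68.4°)) = 34.31 + j86.66 V
Step 2 — Sum components: V_total = 26.57 + j84.01 V.
Step 3 — Convert to polar: |V_total| = 88.11 V, ∠V_total = 72.4°.

V_total = 88.11∠72.4° V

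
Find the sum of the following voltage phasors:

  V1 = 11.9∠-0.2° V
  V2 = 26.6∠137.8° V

Step 1 — Convert each phasor to rectangular form:
  V1 = 11.9·(cos(-0.2°) + j·sin(-0.2°)) = 11.9 - j0.04154 V
  V2 = 26.6·(cos(137.8°) + j·sin(137.8°)) = -19.71 + j17.87 V
Step 2 — Sum components: V_total = -7.805 + j17.83 V.
Step 3 — Convert to polar: |V_total| = 19.46 V, ∠V_total = 113.6°.

V_total = 19.46∠113.6° V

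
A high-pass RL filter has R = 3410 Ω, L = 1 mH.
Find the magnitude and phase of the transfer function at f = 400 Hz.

Step 1 — Angular frequency: ω = 2π·400 = 2513 rad/s.
Step 2 — Transfer function: H(jω) = jωL/(R + jωL).
Step 3 — Numerator jωL = j·2.513; denominator R + jωL = 3410 + j2.513.
Step 4 — H = 5.432e-07 + j0.000737.
Step 5 — Magnitude: |H| = 0.000737 (-62.7 dB); phase: φ = 90.0°.

|H| = 0.000737 (-62.7 dB), φ = 90.0°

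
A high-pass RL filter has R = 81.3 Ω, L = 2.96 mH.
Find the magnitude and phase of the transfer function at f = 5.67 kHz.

Step 1 — Angular frequency: ω = 2π·5670 = 3.563e+04 rad/s.
Step 2 — Transfer function: H(jω) = jωL/(R + jωL).
Step 3 — Numerator jωL = j·105.5; denominator R + jωL = 81.3 + j105.5.
Step 4 — H = 0.6272 + j0.4835.
Step 5 — Magnitude: |H| = 0.792 (-2.0 dB); phase: φ = 37.6°.

|H| = 0.792 (-2.0 dB), φ = 37.6°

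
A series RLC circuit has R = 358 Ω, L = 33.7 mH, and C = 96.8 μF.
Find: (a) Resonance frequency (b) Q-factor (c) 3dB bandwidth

Step 1 — Resonance: ω₀ = 1/√(LC) = 1/√(0.0337·9.68e-05) = 553.7 rad/s.
Step 2 — f₀ = ω₀/(2π) = 88.12 Hz.
Step 3 — Series Q: Q = ω₀L/R = 553.7·0.0337/358 = 0.05212.
Step 4 — Bandwidth: Δω = ω₀/Q = 1.062e+04 rad/s; BW = Δω/(2π) = 1691 Hz.

(a) f₀ = 88.12 Hz  (b) Q = 0.05212  (c) BW = 1691 Hz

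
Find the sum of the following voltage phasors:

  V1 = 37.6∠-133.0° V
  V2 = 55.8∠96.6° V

Step 1 — Convert each phasor to rectangular form:
  V1 = 37.6·(cos(-133.0°) + j·sin(-133.0°)) = -25.64 - j27.5 V
  V2 = 55.8·(cos(96.6°) + j·sin(96.6°)) = -6.413 + j55.43 V
Step 2 — Sum components: V_total = -32.06 + j27.93 V.
Step 3 — Convert to polar: |V_total| = 42.52 V, ∠V_total = 138.9°.

V_total = 42.52∠138.9° V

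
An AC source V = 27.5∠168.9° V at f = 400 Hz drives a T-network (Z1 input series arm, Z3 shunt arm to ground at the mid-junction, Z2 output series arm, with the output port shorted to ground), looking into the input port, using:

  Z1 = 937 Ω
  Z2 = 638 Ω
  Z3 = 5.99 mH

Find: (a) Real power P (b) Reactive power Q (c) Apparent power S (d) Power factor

Step 1 — Angular frequency: ω = 2π·f = 2π·400 = 2513 rad/s.
Step 2 — Component impedances:
  Z1: Z = R = 937 Ω
  Z2: Z = R = 638 Ω
  Z3: Z = jωL = j·2513·0.00599 = 0 + j15.05 Ω
Step 3 — With the output port shorted to ground, the output series arm Z2 runs from the junction to ground; the shunt arm Z3 also runs from the junction to ground. They appear in parallel: Z3 || Z2 = 0.355 + j15.05 Ω.
Step 4 — Series with input arm Z1: Z_in = Z1 + (Z3 || Z2) = 937.4 + j15.05 Ω = 937.5∠0.9° Ω.
Step 5 — Source phasor: V = 27.5∠168.9° V = -26.99 + j5.294 V.
Step 6 — Current: I = V / Z = -0.02869 + j0.006109 A = 0.02933∠168.0° A.
Step 7 — Complex power: S = V·I* = 0.8066 + j0.01295 VA.
Step 8 — Real power: P = Re(S) = 0.8066 W.
Step 9 — Reactive power: Q = Im(S) = 0.01295 VAR.
Step 10 — Apparent power: |S| = 0.8067 VA.
Step 11 — Power factor: PF = P/|S| = 0.9999 (lagging).

(a) P = 0.8066 W  (b) Q = 0.01295 VAR  (c) S = 0.8067 VA  (d) PF = 0.9999 (lagging)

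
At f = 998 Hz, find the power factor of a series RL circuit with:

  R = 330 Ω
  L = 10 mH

Step 1 — Angular frequency: ω = 2π·f = 2π·998 = 6271 rad/s.
Step 2 — Component impedances:
  R: Z = R = 330 Ω
  L: Z = jωL = j·6271·0.01 = 0 + j62.71 Ω
Step 3 — Series combination: Z_total = R + L = 330 + j62.71 Ω = 335.9∠10.8° Ω.
Step 4 — Power factor: PF = cos(φ) = Re(Z)/|Z| = 330/335.9 = 0.9824.
Step 5 — Type: Im(Z) = 62.71 ⇒ lagging (phase φ = 10.8°).

PF = 0.9824 (lagging, φ = 10.8°)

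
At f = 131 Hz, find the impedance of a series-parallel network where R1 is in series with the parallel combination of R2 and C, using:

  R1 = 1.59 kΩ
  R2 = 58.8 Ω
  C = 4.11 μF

Step 1 — Angular frequency: ω = 2π·f = 2π·131 = 823.1 rad/s.
Step 2 — Component impedances:
  R1: Z = R = 1590 Ω
  R2: Z = R = 58.8 Ω
  C: Z = 1/(jωC) = -j/(ω·C) = 0 - j295.6 Ω
Step 3 — Parallel branch: R2 || C = 1/(1/R2 + 1/C) = 56.56 - j11.25 Ω.
Step 4 — Series with R1: Z_total = R1 + (R2 || C) = 1647 - j11.25 Ω = 1647∠-0.4° Ω.

Z = 1647 - j11.25 Ω = 1647∠-0.4° Ω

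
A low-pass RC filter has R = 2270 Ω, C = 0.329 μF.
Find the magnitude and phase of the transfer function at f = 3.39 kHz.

Step 1 — Angular frequency: ω = 2π·3390 = 2.13e+04 rad/s.
Step 2 — Transfer function: H(jω) = 1/(1 + jωRC).
Step 3 — Denominator: 1 + jωRC = 1 + j·2.13e+04·2270·3.29e-07 = 1 + j15.91.
Step 4 — H = 0.003936 - j0.06262.
Step 5 — Magnitude: |H| = 0.06274 (-24.0 dB); phase: φ = -86.4°.

|H| = 0.06274 (-24.0 dB), φ = -86.4°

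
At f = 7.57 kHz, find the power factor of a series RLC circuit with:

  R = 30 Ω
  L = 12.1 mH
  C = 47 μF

Step 1 — Angular frequency: ω = 2π·f = 2π·7570 = 4.756e+04 rad/s.
Step 2 — Component impedances:
  R: Z = R = 30 Ω
  L: Z = jωL = j·4.756e+04·0.0121 = 0 + j575.5 Ω
  C: Z = 1/(jωC) = -j/(ω·C) = 0 - j0.4473 Ω
Step 3 — Series combination: Z_total = R + L + C = 30 + j575.1 Ω = 575.9∠87.0° Ω.
Step 4 — Power factor: PF = cos(φ) = Re(Z)/|Z| = 30/575.86 = 0.0521.
Step 5 — Type: Im(Z) = 575.1 ⇒ lagging (phase φ = 87.0°).

PF = 0.0521 (lagging, φ = 87.0°)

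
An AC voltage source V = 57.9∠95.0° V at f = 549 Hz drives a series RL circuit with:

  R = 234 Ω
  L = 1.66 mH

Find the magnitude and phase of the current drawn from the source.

Step 1 — Angular frequency: ω = 2π·f = 2π·549 = 3449 rad/s.
Step 2 — Component impedances:
  R: Z = R = 234 Ω
  L: Z = jωL = j·3449·0.00166 = 0 + j5.726 Ω
Step 3 — Series combination: Z_total = R + L = 234 + j5.726 Ω = 234.1∠1.4° Ω.
Step 4 — Source phasor: V = 57.9∠95.0° V = -5.046 + j57.68 V.
Step 5 — Ohm's law: I = V / Z_total = (-5.046 + j57.68) / (234 + j5.726) = -0.01552 + j0.2469 A.
Step 6 — Convert to polar: |I| = 0.2474 A, ∠I = 93.6°.

I = 0.2474∠93.6° A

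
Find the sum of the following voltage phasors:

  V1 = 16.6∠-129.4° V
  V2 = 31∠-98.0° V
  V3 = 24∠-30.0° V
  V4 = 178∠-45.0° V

Step 1 — Convert each phasor to rectangular form:
  V1 = 16.6·(cos(-129.4°) + j·sin(-129.4°)) = -10.54 - j12.83 V
  V2 = 31·(cos(-98.0°) + j·sin(-98.0°)) = -4.314 - j30.7 V
  V3 = 24·(cos(-30.0°) + j·sin(-30.0°)) = 20.78 - j12 V
  V4 = 178·(cos(-45.0°) + j·sin(-45.0°)) = 125.9 - j125.9 V
Step 2 — Sum components: V_total = 131.8 - j181.4 V.
Step 3 — Convert to polar: |V_total| = 224.2 V, ∠V_total = -54.0°.

V_total = 224.2∠-54.0° V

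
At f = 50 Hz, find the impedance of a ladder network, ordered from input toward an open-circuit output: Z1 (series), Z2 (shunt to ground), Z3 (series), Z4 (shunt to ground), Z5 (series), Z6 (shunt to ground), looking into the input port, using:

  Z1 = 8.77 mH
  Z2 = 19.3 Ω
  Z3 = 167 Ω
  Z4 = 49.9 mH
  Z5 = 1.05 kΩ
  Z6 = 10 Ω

Step 1 — Angular frequency: ω = 2π·f = 2π·50 = 314.2 rad/s.
Step 2 — Component impedances:
  Z1: Z = jωL = j·314.2·0.00877 = 0 + j2.755 Ω
  Z2: Z = R = 19.3 Ω
  Z3: Z = R = 167 Ω
  Z4: Z = jωL = j·314.2·0.0499 = 0 + j15.68 Ω
  Z5: Z = R = 1050 Ω
  Z6: Z = R = 10 Ω
Step 3 — Ladder network (open output): work backward from the far end, alternating series and parallel combinations. Z_in = 17.32 + j2.922 Ω = 17.56∠9.6° Ω.

Z = 17.32 + j2.922 Ω = 17.56∠9.6° Ω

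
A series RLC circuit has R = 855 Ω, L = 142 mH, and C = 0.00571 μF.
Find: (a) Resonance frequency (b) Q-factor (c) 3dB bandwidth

Step 1 — Resonance: ω₀ = 1/√(LC) = 1/√(0.142·5.71e-09) = 3.512e+04 rad/s.
Step 2 — f₀ = ω₀/(2π) = 5589 Hz.
Step 3 — Series Q: Q = ω₀L/R = 3.512e+04·0.142/855 = 5.833.
Step 4 — Bandwidth: Δω = ω₀/Q = 6021 rad/s; BW = Δω/(2π) = 958.3 Hz.

(a) f₀ = 5589 Hz  (b) Q = 5.833  (c) BW = 958.3 Hz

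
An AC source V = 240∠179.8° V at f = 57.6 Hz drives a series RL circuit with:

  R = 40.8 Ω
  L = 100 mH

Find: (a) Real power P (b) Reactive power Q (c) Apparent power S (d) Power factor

Step 1 — Angular frequency: ω = 2π·f = 2π·57.6 = 361.9 rad/s.
Step 2 — Component impedances:
  R: Z = R = 40.8 Ω
  L: Z = jωL = j·361.9·0.1 = 0 + j36.19 Ω
Step 3 — Series combination: Z_total = R + L = 40.8 + j36.19 Ω = 54.54∠41.6° Ω.
Step 4 — Source phasor: V = 240∠179.8° V = -240 + j0.8378 V.
Step 5 — Current: I = V / Z = -3.282 + j2.932 A = 4.401∠138.2° A.
Step 6 — Complex power: S = V·I* = 790.1 + j700.8 VA.
Step 7 — Real power: P = Re(S) = 790.1 W.
Step 8 — Reactive power: Q = Im(S) = 700.8 VAR.
Step 9 — Apparent power: |S| = 1056 VA.
Step 10 — Power factor: PF = P/|S| = 0.7481 (lagging).

(a) P = 790.1 W  (b) Q = 700.8 VAR  (c) S = 1056 VA  (d) PF = 0.7481 (lagging)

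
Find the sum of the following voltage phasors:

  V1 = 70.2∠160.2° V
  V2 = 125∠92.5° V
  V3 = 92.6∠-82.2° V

Step 1 — Convert each phasor to rectangular form:
  V1 = 70.2·(cos(160.2°) + j·sin(160.2°)) = -66.05 + j23.78 V
  V2 = 125·(cos(92.5°) + j·sin(92.5°)) = -5.452 + j124.9 V
  V3 = 92.6·(cos(-82.2°) + j·sin(-82.2°)) = 12.57 - j91.74 V
Step 2 — Sum components: V_total = -58.93 + j56.92 V.
Step 3 — Convert to polar: |V_total| = 81.93 V, ∠V_total = 136.0°.

V_total = 81.93∠136.0° V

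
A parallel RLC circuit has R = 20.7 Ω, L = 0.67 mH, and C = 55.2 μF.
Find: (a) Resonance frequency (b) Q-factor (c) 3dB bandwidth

Step 1 — Resonance: ω₀ = 1/√(LC) = 1/√(0.00067·5.52e-05) = 5200 rad/s.
Step 2 — f₀ = ω₀/(2π) = 827.6 Hz.
Step 3 — Parallel Q: Q = R/(ω₀L) = 20.7/(5200·0.00067) = 5.942.
Step 4 — Bandwidth: Δω = ω₀/Q = 875.2 rad/s; BW = Δω/(2π) = 139.3 Hz.

(a) f₀ = 827.6 Hz  (b) Q = 5.942  (c) BW = 139.3 Hz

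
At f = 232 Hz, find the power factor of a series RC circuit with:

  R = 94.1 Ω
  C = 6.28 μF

Step 1 — Angular frequency: ω = 2π·f = 2π·232 = 1458 rad/s.
Step 2 — Component impedances:
  R: Z = R = 94.1 Ω
  C: Z = 1/(jωC) = -j/(ω·C) = 0 - j109.2 Ω
Step 3 — Series combination: Z_total = R + C = 94.1 - j109.2 Ω = 144.2∠-49.3° Ω.
Step 4 — Power factor: PF = cos(φ) = Re(Z)/|Z| = 94.1/144.18 = 0.6527.
Step 5 — Type: Im(Z) = -109.2 ⇒ leading (phase φ = -49.3°).

PF = 0.6527 (leading, φ = -49.3°)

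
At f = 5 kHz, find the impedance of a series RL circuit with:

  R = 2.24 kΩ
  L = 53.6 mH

Step 1 — Angular frequency: ω = 2π·f = 2π·5000 = 3.142e+04 rad/s.
Step 2 — Component impedances:
  R: Z = R = 2240 Ω
  L: Z = jωL = j·3.142e+04·0.0536 = 0 + j1684 Ω
Step 3 — Series combination: Z_total = R + L = 2240 + j1684 Ω = 2802∠36.9° Ω.

Z = 2240 + j1684 Ω = 2802∠36.9° Ω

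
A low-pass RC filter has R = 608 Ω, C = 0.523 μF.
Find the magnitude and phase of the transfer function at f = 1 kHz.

Step 1 — Angular frequency: ω = 2π·1000 = 6283 rad/s.
Step 2 — Transfer function: H(jω) = 1/(1 + jωRC).
Step 3 — Denominator: 1 + jωRC = 1 + j·6283·608·5.23e-07 = 1 + j1.998.
Step 4 — H = 0.2003 - j0.4002.
Step 5 — Magnitude: |H| = 0.4476 (-7.0 dB); phase: φ = -63.4°.

|H| = 0.4476 (-7.0 dB), φ = -63.4°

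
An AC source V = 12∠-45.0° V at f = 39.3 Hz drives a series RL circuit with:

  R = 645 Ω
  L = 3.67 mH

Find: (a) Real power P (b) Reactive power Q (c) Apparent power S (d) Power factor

Step 1 — Angular frequency: ω = 2π·f = 2π·39.3 = 246.9 rad/s.
Step 2 — Component impedances:
  R: Z = R = 645 Ω
  L: Z = jωL = j·246.9·0.00367 = 0 + j0.9062 Ω
Step 3 — Series combination: Z_total = R + L = 645 + j0.9062 Ω = 645∠0.1° Ω.
Step 4 — Source phasor: V = 12∠-45.0° V = 8.485 - j8.485 V.
Step 5 — Current: I = V / Z = 0.01314 - j0.01317 A = 0.0186∠-45.1° A.
Step 6 — Complex power: S = V·I* = 0.2233 + j0.0003137 VA.
Step 7 — Real power: P = Re(S) = 0.2233 W.
Step 8 — Reactive power: Q = Im(S) = 0.0003137 VAR.
Step 9 — Apparent power: |S| = 0.2233 VA.
Step 10 — Power factor: PF = P/|S| = 1 (lagging).

(a) P = 0.2233 W  (b) Q = 0.0003137 VAR  (c) S = 0.2233 VA  (d) PF = 1 (lagging)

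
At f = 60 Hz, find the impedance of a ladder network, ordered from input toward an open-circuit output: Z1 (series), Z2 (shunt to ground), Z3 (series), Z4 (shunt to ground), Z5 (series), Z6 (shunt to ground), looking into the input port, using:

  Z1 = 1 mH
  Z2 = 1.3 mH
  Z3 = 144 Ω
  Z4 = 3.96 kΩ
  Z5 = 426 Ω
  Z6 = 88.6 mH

Step 1 — Angular frequency: ω = 2π·f = 2π·60 = 377 rad/s.
Step 2 — Component impedances:
  Z1: Z = jωL = j·377·0.001 = 0 + j0.377 Ω
  Z2: Z = jωL = j·377·0.0013 = 0 + j0.4901 Ω
  Z3: Z = R = 144 Ω
  Z4: Z = R = 3960 Ω
  Z5: Z = R = 426 Ω
  Z6: Z = jωL = j·377·0.0886 = 0 + j33.4 Ω
Step 3 — Ladder network (open output): work backward from the far end, alternating series and parallel combinations. Z_in = 0.0004529 + j0.8671 Ω = 0.8671∠90.0° Ω.

Z = 0.0004529 + j0.8671 Ω = 0.8671∠90.0° Ω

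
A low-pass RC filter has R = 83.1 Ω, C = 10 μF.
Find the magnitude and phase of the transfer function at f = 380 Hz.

Step 1 — Angular frequency: ω = 2π·380 = 2388 rad/s.
Step 2 — Transfer function: H(jω) = 1/(1 + jωRC).
Step 3 — Denominator: 1 + jωRC = 1 + j·2388·83.1·1e-05 = 1 + j1.984.
Step 4 — H = 0.2026 - j0.4019.
Step 5 — Magnitude: |H| = 0.4501 (-6.9 dB); phase: φ = -63.3°.

|H| = 0.4501 (-6.9 dB), φ = -63.3°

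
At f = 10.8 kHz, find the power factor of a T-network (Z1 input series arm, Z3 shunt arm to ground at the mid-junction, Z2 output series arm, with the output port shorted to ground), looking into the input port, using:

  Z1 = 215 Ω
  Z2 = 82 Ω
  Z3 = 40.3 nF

Step 1 — Angular frequency: ω = 2π·f = 2π·1.08e+04 = 6.786e+04 rad/s.
Step 2 — Component impedances:
  Z1: Z = R = 215 Ω
  Z2: Z = R = 82 Ω
  Z3: Z = 1/(jωC) = -j/(ω·C) = 0 - j365.7 Ω
Step 3 — With the output port shorted to ground, the output series arm Z2 runs from the junction to ground; the shunt arm Z3 also runs from the junction to ground. They appear in parallel: Z3 || Z2 = 78.07 - j17.51 Ω.
Step 4 — Series with input arm Z1: Z_in = Z1 + (Z3 || Z2) = 293.1 - j17.51 Ω = 293.6∠-3.4° Ω.
Step 5 — Power factor: PF = cos(φ) = Re(Z)/|Z| = 293.07/293.6 = 0.9982.
Step 6 — Type: Im(Z) = -17.51 ⇒ leading (phase φ = -3.4°).

PF = 0.9982 (leading, φ = -3.4°)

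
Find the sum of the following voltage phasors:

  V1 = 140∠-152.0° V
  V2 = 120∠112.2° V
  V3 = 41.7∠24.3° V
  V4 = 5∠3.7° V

Step 1 — Convert each phasor to rectangular form:
  V1 = 140·(cos(-152.0°) + j·sin(-152.0°)) = -123.6 - j65.73 V
  V2 = 120·(cos(112.2°) + j·sin(112.2°)) = -45.34 + j111.1 V
  V3 = 41.7·(cos(24.3°) + j·sin(24.3°)) = 38.01 + j17.16 V
  V4 = 5·(cos(3.7°) + j·sin(3.7°)) = 4.99 + j0.3227 V
Step 2 — Sum components: V_total = -126 + j62.86 V.
Step 3 — Convert to polar: |V_total| = 140.8 V, ∠V_total = 153.5°.

V_total = 140.8∠153.5° V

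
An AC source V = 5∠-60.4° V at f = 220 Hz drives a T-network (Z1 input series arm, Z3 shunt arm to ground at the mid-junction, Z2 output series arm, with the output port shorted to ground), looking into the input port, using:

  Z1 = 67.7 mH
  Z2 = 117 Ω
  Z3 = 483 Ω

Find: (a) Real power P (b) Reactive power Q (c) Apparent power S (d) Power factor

Step 1 — Angular frequency: ω = 2π·f = 2π·220 = 1382 rad/s.
Step 2 — Component impedances:
  Z1: Z = jωL = j·1382·0.0677 = 0 + j93.58 Ω
  Z2: Z = R = 117 Ω
  Z3: Z = R = 483 Ω
Step 3 — With the output port shorted to ground, the output series arm Z2 runs from the junction to ground; the shunt arm Z3 also runs from the junction to ground. They appear in parallel: Z3 || Z2 = 94.19 Ω.
Step 4 — Series with input arm Z1: Z_in = Z1 + (Z3 || Z2) = 94.19 + j93.58 Ω = 132.8∠44.8° Ω.
Step 5 — Source phasor: V = 5∠-60.4° V = 2.47 - j4.347 V.
Step 6 — Current: I = V / Z = -0.009884 - j0.03634 A = 0.03766∠-105.2° A.
Step 7 — Complex power: S = V·I* = 0.1336 + j0.1327 VA.
Step 8 — Real power: P = Re(S) = 0.1336 W.
Step 9 — Reactive power: Q = Im(S) = 0.1327 VAR.
Step 10 — Apparent power: |S| = 0.1883 VA.
Step 11 — Power factor: PF = P/|S| = 0.7094 (lagging).

(a) P = 0.1336 W  (b) Q = 0.1327 VAR  (c) S = 0.1883 VA  (d) PF = 0.7094 (lagging)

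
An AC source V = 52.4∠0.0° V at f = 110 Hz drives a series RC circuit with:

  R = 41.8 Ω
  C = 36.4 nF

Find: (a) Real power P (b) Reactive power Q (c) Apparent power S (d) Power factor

Step 1 — Angular frequency: ω = 2π·f = 2π·110 = 691.2 rad/s.
Step 2 — Component impedances:
  R: Z = R = 41.8 Ω
  C: Z = 1/(jωC) = -j/(ω·C) = 0 - j3.975e+04 Ω
Step 3 — Series combination: Z_total = R + C = 41.8 - j3.975e+04 Ω = 3.975e+04∠-89.9° Ω.
Step 4 — Source phasor: V = 52.4∠0.0° V = 52.4 V.
Step 5 — Current: I = V / Z = 1.386e-06 + j0.001318 A = 0.001318∠89.9° A.
Step 6 — Complex power: S = V·I* = 7.264e-05 - j0.06908 VA.
Step 7 — Real power: P = Re(S) = 7.264e-05 W.
Step 8 — Reactive power: Q = Im(S) = -0.06908 VAR.
Step 9 — Apparent power: |S| = 0.06908 VA.
Step 10 — Power factor: PF = P/|S| = 0.001052 (leading).

(a) P = 7.264e-05 W  (b) Q = -0.06908 VAR  (c) S = 0.06908 VA  (d) PF = 0.001052 (leading)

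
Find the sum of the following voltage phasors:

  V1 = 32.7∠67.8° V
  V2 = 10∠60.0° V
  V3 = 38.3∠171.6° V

Step 1 — Convert each phasor to rectangular form:
  V1 = 32.7·(cos(67.8°) + j·sin(67.8°)) = 12.36 + j30.28 V
  V2 = 10·(cos(60.0°) + j·sin(60.0°)) = 5 + j8.66 V
  V3 = 38.3·(cos(171.6°) + j·sin(171.6°)) = -37.89 + j5.595 V
Step 2 — Sum components: V_total = -20.53 + j44.53 V.
Step 3 — Convert to polar: |V_total| = 49.04 V, ∠V_total = 114.8°.

V_total = 49.04∠114.8° V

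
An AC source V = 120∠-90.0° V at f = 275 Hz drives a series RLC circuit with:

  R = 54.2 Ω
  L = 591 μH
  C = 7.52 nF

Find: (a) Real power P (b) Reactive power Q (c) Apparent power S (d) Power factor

Step 1 — Angular frequency: ω = 2π·f = 2π·275 = 1728 rad/s.
Step 2 — Component impedances:
  R: Z = R = 54.2 Ω
  L: Z = jωL = j·1728·0.000591 = 0 + j1.021 Ω
  C: Z = 1/(jωC) = -j/(ω·C) = 0 - j7.696e+04 Ω
Step 3 — Series combination: Z_total = R + L + C = 54.2 - j7.696e+04 Ω = 7.696e+04∠-90.0° Ω.
Step 4 — Source phasor: V = 120∠-90.0° V = 0 - j120 V.
Step 5 — Current: I = V / Z = 0.001559 - j1.098e-06 A = 0.001559∠-0.0° A.
Step 6 — Complex power: S = V·I* = 0.0001318 - j0.1871 VA.
Step 7 — Real power: P = Re(S) = 0.0001318 W.
Step 8 — Reactive power: Q = Im(S) = -0.1871 VAR.
Step 9 — Apparent power: |S| = 0.1871 VA.
Step 10 — Power factor: PF = P/|S| = 0.0007043 (leading).

(a) P = 0.0001318 W  (b) Q = -0.1871 VAR  (c) S = 0.1871 VA  (d) PF = 0.0007043 (leading)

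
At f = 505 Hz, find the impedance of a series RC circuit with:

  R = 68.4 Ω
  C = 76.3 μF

Step 1 — Angular frequency: ω = 2π·f = 2π·505 = 3173 rad/s.
Step 2 — Component impedances:
  R: Z = R = 68.4 Ω
  C: Z = 1/(jωC) = -j/(ω·C) = 0 - j4.131 Ω
Step 3 — Series combination: Z_total = R + C = 68.4 - j4.131 Ω = 68.52∠-3.5° Ω.

Z = 68.4 - j4.131 Ω = 68.52∠-3.5° Ω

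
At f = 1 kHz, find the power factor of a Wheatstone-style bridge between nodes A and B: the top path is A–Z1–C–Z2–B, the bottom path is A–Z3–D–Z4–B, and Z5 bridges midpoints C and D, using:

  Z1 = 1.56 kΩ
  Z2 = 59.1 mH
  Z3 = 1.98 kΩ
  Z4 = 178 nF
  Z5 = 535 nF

Step 1 — Angular frequency: ω = 2π·f = 2π·1000 = 6283 rad/s.
Step 2 — Component impedances:
  Z1: Z = R = 1560 Ω
  Z2: Z = jωL = j·6283·0.0591 = 0 + j371.3 Ω
  Z3: Z = R = 1980 Ω
  Z4: Z = 1/(jωC) = -j/(ω·C) = 0 - j894.1 Ω
  Z5: Z = 1/(jωC) = -j/(ω·C) = 0 - j297.5 Ω
Step 3 — Bridge requires nodal analysis (the Z5 bridge couples midpoints C and D, so the two paths cannot be reduced to a simple series/parallel combination). Setting node B to ground and injecting 1 A at node A, the 3-node admittance system at A, C, D solves to V_A = Z_AB = 886 + j384.6 Ω = 965.9∠23.5° Ω.
Step 4 — Power factor: PF = cos(φ) = Re(Z)/|Z| = 886/965.9 = 0.9173.
Step 5 — Type: Im(Z) = 384.6 ⇒ lagging (phase φ = 23.5°).

PF = 0.9173 (lagging, φ = 23.5°)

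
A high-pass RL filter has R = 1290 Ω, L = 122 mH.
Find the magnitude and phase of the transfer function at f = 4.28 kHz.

Step 1 — Angular frequency: ω = 2π·4280 = 2.689e+04 rad/s.
Step 2 — Transfer function: H(jω) = jωL/(R + jωL).
Step 3 — Numerator jωL = j·3281; denominator R + jωL = 1290 + j3281.
Step 4 — H = 0.8661 + j0.3405.
Step 5 — Magnitude: |H| = 0.9306 (-0.6 dB); phase: φ = 21.5°.

|H| = 0.9306 (-0.6 dB), φ = 21.5°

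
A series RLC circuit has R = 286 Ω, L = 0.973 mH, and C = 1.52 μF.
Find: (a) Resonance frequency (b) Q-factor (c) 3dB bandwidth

Step 1 — Resonance: ω₀ = 1/√(LC) = 1/√(0.000973·1.52e-06) = 2.6e+04 rad/s.
Step 2 — f₀ = ω₀/(2π) = 4138 Hz.
Step 3 — Series Q: Q = ω₀L/R = 2.6e+04·0.000973/286 = 0.08846.
Step 4 — Bandwidth: Δω = ω₀/Q = 2.939e+05 rad/s; BW = Δω/(2π) = 4.678e+04 Hz.

(a) f₀ = 4138 Hz  (b) Q = 0.08846  (c) BW = 4.678e+04 Hz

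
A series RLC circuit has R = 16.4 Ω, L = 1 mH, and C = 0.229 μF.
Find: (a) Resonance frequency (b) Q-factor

Step 1 — Resonance condition Im(Z)=0 gives ω₀ = 1/√(LC).
Step 2 — ω₀ = 1/√(0.001·2.29e-07) = 6.608e+04 rad/s.
Step 3 — f₀ = ω₀/(2π) = 1.052e+04 Hz.
Step 4 — Series Q: Q = ω₀L/R = 6.608e+04·0.001/16.4 = 4.029.

(a) f₀ = 1.052e+04 Hz  (b) Q = 4.029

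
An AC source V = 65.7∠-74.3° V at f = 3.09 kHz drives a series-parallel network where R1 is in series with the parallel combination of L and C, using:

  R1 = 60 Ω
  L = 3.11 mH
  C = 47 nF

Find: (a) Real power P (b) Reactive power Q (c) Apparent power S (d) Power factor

Step 1 — Angular frequency: ω = 2π·f = 2π·3090 = 1.942e+04 rad/s.
Step 2 — Component impedances:
  R1: Z = R = 60 Ω
  L: Z = jωL = j·1.942e+04·0.00311 = 0 + j60.38 Ω
  C: Z = 1/(jωC) = -j/(ω·C) = 0 - j1096 Ω
Step 3 — Parallel branch: L || C = 1/(1/L + 1/C) = 0 + j63.9 Ω.
Step 4 — Series with R1: Z_total = R1 + (L || C) = 60 + j63.9 Ω = 87.66∠46.8° Ω.
Step 5 — Source phasor: V = 65.7∠-74.3° V = 17.78 - j63.25 V.
Step 6 — Current: I = V / Z = -0.3872 - j0.6418 A = 0.7495∠-121.1° A.
Step 7 — Complex power: S = V·I* = 33.71 + j35.9 VA.
Step 8 — Real power: P = Re(S) = 33.71 W.
Step 9 — Reactive power: Q = Im(S) = 35.9 VAR.
Step 10 — Apparent power: |S| = 49.24 VA.
Step 11 — Power factor: PF = P/|S| = 0.6845 (lagging).

(a) P = 33.71 W  (b) Q = 35.9 VAR  (c) S = 49.24 VA  (d) PF = 0.6845 (lagging)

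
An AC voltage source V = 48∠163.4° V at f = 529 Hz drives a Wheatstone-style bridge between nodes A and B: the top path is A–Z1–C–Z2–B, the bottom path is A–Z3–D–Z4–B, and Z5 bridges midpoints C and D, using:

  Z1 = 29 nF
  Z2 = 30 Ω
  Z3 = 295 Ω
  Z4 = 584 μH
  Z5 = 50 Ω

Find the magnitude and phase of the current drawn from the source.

Step 1 — Angular frequency: ω = 2π·f = 2π·529 = 3324 rad/s.
Step 2 — Component impedances:
  Z1: Z = 1/(jωC) = -j/(ω·C) = 0 - j1.037e+04 Ω
  Z2: Z = R = 30 Ω
  Z3: Z = R = 295 Ω
  Z4: Z = jωL = j·3324·0.000584 = 0 + j1.941 Ω
  Z5: Z = R = 50 Ω
Step 3 — Bridge requires nodal analysis (the Z5 bridge couples midpoints C and D, so the two paths cannot be reduced to a simple series/parallel combination). Setting node B to ground and injecting 1 A at node A, the 3-node admittance system at A, C, D solves to V_A = Z_AB = 294.9 - j6.445 Ω = 294.9∠-1.3° Ω.
Step 4 — Source phasor: V = 48∠163.4° V = -46 + j13.71 V.
Step 5 — Ohm's law: I = V / Z_total = (-46 + j13.71) / (294.9 - j6.445) = -0.1569 + j0.04308 A.
Step 6 — Convert to polar: |I| = 0.1627 A, ∠I = 164.7°.

I = 0.1627∠164.7° A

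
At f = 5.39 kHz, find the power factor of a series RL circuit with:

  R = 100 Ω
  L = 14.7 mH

Step 1 — Angular frequency: ω = 2π·f = 2π·5390 = 3.387e+04 rad/s.
Step 2 — Component impedances:
  R: Z = R = 100 Ω
  L: Z = jωL = j·3.387e+04·0.0147 = 0 + j497.8 Ω
Step 3 — Series combination: Z_total = R + L = 100 + j497.8 Ω = 507.8∠78.6° Ω.
Step 4 — Power factor: PF = cos(φ) = Re(Z)/|Z| = 100/507.8 = 0.1969.
Step 5 — Type: Im(Z) = 497.8 ⇒ lagging (phase φ = 78.6°).

PF = 0.1969 (lagging, φ = 78.6°)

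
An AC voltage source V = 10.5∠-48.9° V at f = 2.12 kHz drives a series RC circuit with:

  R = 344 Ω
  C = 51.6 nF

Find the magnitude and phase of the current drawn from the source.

Step 1 — Angular frequency: ω = 2π·f = 2π·2120 = 1.332e+04 rad/s.
Step 2 — Component impedances:
  R: Z = R = 344 Ω
  C: Z = 1/(jωC) = -j/(ω·C) = 0 - j1455 Ω
Step 3 — Series combination: Z_total = R + C = 344 - j1455 Ω = 1495∠-76.7° Ω.
Step 4 — Source phasor: V = 10.5∠-48.9° V = 6.902 - j7.912 V.
Step 5 — Ohm's law: I = V / Z_total = (6.902 - j7.912) / (344 - j1455) = 0.006213 + j0.003275 A.
Step 6 — Convert to polar: |I| = 0.007023 A, ∠I = 27.8°.

I = 0.007023∠27.8° A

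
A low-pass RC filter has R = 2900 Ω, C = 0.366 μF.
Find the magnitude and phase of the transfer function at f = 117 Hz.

Step 1 — Angular frequency: ω = 2π·117 = 735.1 rad/s.
Step 2 — Transfer function: H(jω) = 1/(1 + jωRC).
Step 3 — Denominator: 1 + jωRC = 1 + j·735.1·2900·3.66e-07 = 1 + j0.7803.
Step 4 — H = 0.6216 - j0.485.
Step 5 — Magnitude: |H| = 0.7884 (-2.1 dB); phase: φ = -38.0°.

|H| = 0.7884 (-2.1 dB), φ = -38.0°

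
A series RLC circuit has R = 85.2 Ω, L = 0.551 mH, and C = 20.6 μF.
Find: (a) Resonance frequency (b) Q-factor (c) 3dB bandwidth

Step 1 — Resonance: ω₀ = 1/√(LC) = 1/√(0.000551·2.06e-05) = 9386 rad/s.
Step 2 — f₀ = ω₀/(2π) = 1494 Hz.
Step 3 — Series Q: Q = ω₀L/R = 9386·0.000551/85.2 = 0.0607.
Step 4 — Bandwidth: Δω = ω₀/Q = 1.546e+05 rad/s; BW = Δω/(2π) = 2.461e+04 Hz.

(a) f₀ = 1494 Hz  (b) Q = 0.0607  (c) BW = 2.461e+04 Hz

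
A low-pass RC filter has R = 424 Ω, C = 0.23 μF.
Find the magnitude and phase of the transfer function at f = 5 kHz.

Step 1 — Angular frequency: ω = 2π·5000 = 3.142e+04 rad/s.
Step 2 — Transfer function: H(jω) = 1/(1 + jωRC).
Step 3 — Denominator: 1 + jωRC = 1 + j·3.142e+04·424·2.3e-07 = 1 + j3.064.
Step 4 — H = 0.09628 - j0.295.
Step 5 — Magnitude: |H| = 0.3103 (-10.2 dB); phase: φ = -71.9°.

|H| = 0.3103 (-10.2 dB), φ = -71.9°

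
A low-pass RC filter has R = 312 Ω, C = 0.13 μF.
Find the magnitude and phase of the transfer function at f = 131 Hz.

Step 1 — Angular frequency: ω = 2π·131 = 823.1 rad/s.
Step 2 — Transfer function: H(jω) = 1/(1 + jωRC).
Step 3 — Denominator: 1 + jωRC = 1 + j·823.1·312·1.3e-07 = 1 + j0.03338.
Step 4 — H = 0.9989 - j0.03335.
Step 5 — Magnitude: |H| = 0.9994 (-0.0 dB); phase: φ = -1.9°.

|H| = 0.9994 (-0.0 dB), φ = -1.9°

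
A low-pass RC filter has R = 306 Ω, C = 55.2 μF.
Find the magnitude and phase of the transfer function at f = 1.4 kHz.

Step 1 — Angular frequency: ω = 2π·1400 = 8796 rad/s.
Step 2 — Transfer function: H(jω) = 1/(1 + jωRC).
Step 3 — Denominator: 1 + jωRC = 1 + j·8796·306·5.52e-05 = 1 + j148.6.
Step 4 — H = 4.529e-05 - j0.00673.
Step 5 — Magnitude: |H| = 0.00673 (-43.4 dB); phase: φ = -89.6°.

|H| = 0.00673 (-43.4 dB), φ = -89.6°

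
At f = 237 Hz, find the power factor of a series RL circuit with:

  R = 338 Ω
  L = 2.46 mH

Step 1 — Angular frequency: ω = 2π·f = 2π·237 = 1489 rad/s.
Step 2 — Component impedances:
  R: Z = R = 338 Ω
  L: Z = jωL = j·1489·0.00246 = 0 + j3.663 Ω
Step 3 — Series combination: Z_total = R + L = 338 + j3.663 Ω = 338∠0.6° Ω.
Step 4 — Power factor: PF = cos(φ) = Re(Z)/|Z| = 338/338.02 = 0.9999.
Step 5 — Type: Im(Z) = 3.663 ⇒ lagging (phase φ = 0.6°).

PF = 0.9999 (lagging, φ = 0.6°)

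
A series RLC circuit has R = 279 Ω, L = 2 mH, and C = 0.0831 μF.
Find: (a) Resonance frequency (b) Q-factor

Step 1 — Resonance condition Im(Z)=0 gives ω₀ = 1/√(LC).
Step 2 — ω₀ = 1/√(0.002·8.31e-08) = 7.757e+04 rad/s.
Step 3 — f₀ = ω₀/(2π) = 1.235e+04 Hz.
Step 4 — Series Q: Q = ω₀L/R = 7.757e+04·0.002/279 = 0.556.

(a) f₀ = 1.235e+04 Hz  (b) Q = 0.556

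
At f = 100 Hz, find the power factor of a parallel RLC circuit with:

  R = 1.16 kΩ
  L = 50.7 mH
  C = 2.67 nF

Step 1 — Angular frequency: ω = 2π·f = 2π·100 = 628.3 rad/s.
Step 2 — Component impedances:
  R: Z = R = 1160 Ω
  L: Z = jωL = j·628.3·0.0507 = 0 + j31.86 Ω
  C: Z = 1/(jωC) = -j/(ω·C) = 0 - j5.961e+05 Ω
Step 3 — Parallel combination: 1/Z_total = 1/R + 1/L + 1/C; Z_total = 0.8743 + j31.83 Ω = 31.85∠88.4° Ω.
Step 4 — Power factor: PF = cos(φ) = Re(Z)/|Z| = 0.8743/31.85 = 0.02745.
Step 5 — Type: Im(Z) = 31.83 ⇒ lagging (phase φ = 88.4°).

PF = 0.02745 (lagging, φ = 88.4°)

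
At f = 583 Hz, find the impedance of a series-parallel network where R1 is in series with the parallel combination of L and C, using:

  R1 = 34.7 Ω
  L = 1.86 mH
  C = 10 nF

Step 1 — Angular frequency: ω = 2π·f = 2π·583 = 3663 rad/s.
Step 2 — Component impedances:
  R1: Z = R = 34.7 Ω
  L: Z = jωL = j·3663·0.00186 = 0 + j6.813 Ω
  C: Z = 1/(jωC) = -j/(ω·C) = 0 - j2.73e+04 Ω
Step 3 — Parallel branch: L || C = 1/(1/L + 1/C) = 0 + j6.815 Ω.
Step 4 — Series with R1: Z_total = R1 + (L || C) = 34.7 + j6.815 Ω = 35.36∠11.1° Ω.

Z = 34.7 + j6.815 Ω = 35.36∠11.1° Ω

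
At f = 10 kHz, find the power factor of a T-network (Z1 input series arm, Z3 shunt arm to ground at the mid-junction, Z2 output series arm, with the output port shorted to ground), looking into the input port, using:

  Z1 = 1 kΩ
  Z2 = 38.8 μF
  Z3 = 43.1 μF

Step 1 — Angular frequency: ω = 2π·f = 2π·1e+04 = 6.283e+04 rad/s.
Step 2 — Component impedances:
  Z1: Z = R = 1000 Ω
  Z2: Z = 1/(jωC) = -j/(ω·C) = 0 - j0.4102 Ω
  Z3: Z = 1/(jωC) = -j/(ω·C) = 0 - j0.3693 Ω
Step 3 — With the output port shorted to ground, the output series arm Z2 runs from the junction to ground; the shunt arm Z3 also runs from the junction to ground. They appear in parallel: Z3 || Z2 = 0 - j0.1943 Ω.
Step 4 — Series with input arm Z1: Z_in = Z1 + (Z3 || Z2) = 1000 - j0.1943 Ω = 1000∠-0.0° Ω.
Step 5 — Power factor: PF = cos(φ) = Re(Z)/|Z| = 1000/1000 = 1.
Step 6 — Type: Im(Z) = -0.1943 ⇒ leading (phase φ = -0.0°).

PF = 1 (leading, φ = -0.0°)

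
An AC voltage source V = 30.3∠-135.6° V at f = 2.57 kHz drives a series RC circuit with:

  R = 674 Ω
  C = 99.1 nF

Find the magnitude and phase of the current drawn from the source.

Step 1 — Angular frequency: ω = 2π·f = 2π·2570 = 1.615e+04 rad/s.
Step 2 — Component impedances:
  R: Z = R = 674 Ω
  C: Z = 1/(jωC) = -j/(ω·C) = 0 - j624.9 Ω
Step 3 — Series combination: Z_total = R + C = 674 - j624.9 Ω = 919.1∠-42.8° Ω.
Step 4 — Source phasor: V = 30.3∠-135.6° V = -21.65 - j21.2 V.
Step 5 — Ohm's law: I = V / Z_total = (-21.65 - j21.2) / (674 - j624.9) = -0.00159 - j0.03293 A.
Step 6 — Convert to polar: |I| = 0.03297 A, ∠I = -92.8°.

I = 0.03297∠-92.8° A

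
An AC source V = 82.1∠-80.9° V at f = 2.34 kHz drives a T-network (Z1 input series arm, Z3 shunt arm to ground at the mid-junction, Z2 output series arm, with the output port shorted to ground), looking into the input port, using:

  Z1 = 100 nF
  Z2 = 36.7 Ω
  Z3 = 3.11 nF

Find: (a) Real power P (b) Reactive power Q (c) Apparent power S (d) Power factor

Step 1 — Angular frequency: ω = 2π·f = 2π·2340 = 1.47e+04 rad/s.
Step 2 — Component impedances:
  Z1: Z = 1/(jωC) = -j/(ω·C) = 0 - j680.1 Ω
  Z2: Z = R = 36.7 Ω
  Z3: Z = 1/(jωC) = -j/(ω·C) = 0 - j2.187e+04 Ω
Step 3 — With the output port shorted to ground, the output series arm Z2 runs from the junction to ground; the shunt arm Z3 also runs from the junction to ground. They appear in parallel: Z3 || Z2 = 36.7 - j0.06159 Ω.
Step 4 — Series with input arm Z1: Z_in = Z1 + (Z3 || Z2) = 36.7 - j680.2 Ω = 681.2∠-86.9° Ω.
Step 5 — Source phasor: V = 82.1∠-80.9° V = 12.98 - j81.07 V.
Step 6 — Current: I = V / Z = 0.1199 + j0.01262 A = 0.1205∠6.0° A.
Step 7 — Complex power: S = V·I* = 0.5331 - j9.881 VA.
Step 8 — Real power: P = Re(S) = 0.5331 W.
Step 9 — Reactive power: Q = Im(S) = -9.881 VAR.
Step 10 — Apparent power: |S| = 9.895 VA.
Step 11 — Power factor: PF = P/|S| = 0.05388 (leading).

(a) P = 0.5331 W  (b) Q = -9.881 VAR  (c) S = 9.895 VA  (d) PF = 0.05388 (leading)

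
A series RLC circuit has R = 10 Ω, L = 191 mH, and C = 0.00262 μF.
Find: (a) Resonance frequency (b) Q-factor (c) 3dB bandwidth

Step 1 — Resonance: ω₀ = 1/√(LC) = 1/√(0.191·2.62e-09) = 4.47e+04 rad/s.
Step 2 — f₀ = ω₀/(2π) = 7115 Hz.
Step 3 — Series Q: Q = ω₀L/R = 4.47e+04·0.191/10 = 853.8.
Step 4 — Bandwidth: Δω = ω₀/Q = 52.36 rad/s; BW = Δω/(2π) = 8.333 Hz.

(a) f₀ = 7115 Hz  (b) Q = 853.8  (c) BW = 8.333 Hz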